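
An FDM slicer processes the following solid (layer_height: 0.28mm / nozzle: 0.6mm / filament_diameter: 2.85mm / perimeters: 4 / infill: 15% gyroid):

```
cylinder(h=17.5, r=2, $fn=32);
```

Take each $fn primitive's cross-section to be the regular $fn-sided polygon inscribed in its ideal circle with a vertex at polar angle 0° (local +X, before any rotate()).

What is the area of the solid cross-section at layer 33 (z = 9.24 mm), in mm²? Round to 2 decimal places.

12.49 mm²

At z = 9.24 mm: the cylinder: section is a regular 32-gon, circumradius r=2 (area = (32/2)·2.000²·sin(360°/32) = 12.49 mm²). Overall, the cross-section is a single solid region. Net area = 12.49 mm².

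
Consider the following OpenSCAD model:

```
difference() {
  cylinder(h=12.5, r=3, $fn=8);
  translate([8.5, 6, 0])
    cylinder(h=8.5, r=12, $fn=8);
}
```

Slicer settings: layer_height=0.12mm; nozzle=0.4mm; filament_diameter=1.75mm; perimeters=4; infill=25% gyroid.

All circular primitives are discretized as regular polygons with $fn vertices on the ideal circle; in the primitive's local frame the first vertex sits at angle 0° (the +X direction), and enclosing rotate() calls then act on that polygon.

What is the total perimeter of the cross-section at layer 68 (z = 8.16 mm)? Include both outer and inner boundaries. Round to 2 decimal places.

13.52 mm

At z = 8.16 mm: the r=3 cylinder contributes a regular 8-gon of circumradius 3 (perimeter = 2·8·3.000·sin(180°/8) = 18.37 mm); the cylinder at (8.5, 6): section is a regular 8-gon, circumradius r=12 (perimeter = 2·8·12.000·sin(180°/8) = 73.48 mm); After the difference (first − rest): starting from the r=3 cylinder, the r=12 cylinder at (8.5, 6) partially overlaps it — only the 17.81 mm² overlap (of its 407.29 mm²) is removed, clipping the outline — boundary = 13.52 mm. Overall, the cross-section is a single solid region. Total boundary length (outer) = 13.52 mm.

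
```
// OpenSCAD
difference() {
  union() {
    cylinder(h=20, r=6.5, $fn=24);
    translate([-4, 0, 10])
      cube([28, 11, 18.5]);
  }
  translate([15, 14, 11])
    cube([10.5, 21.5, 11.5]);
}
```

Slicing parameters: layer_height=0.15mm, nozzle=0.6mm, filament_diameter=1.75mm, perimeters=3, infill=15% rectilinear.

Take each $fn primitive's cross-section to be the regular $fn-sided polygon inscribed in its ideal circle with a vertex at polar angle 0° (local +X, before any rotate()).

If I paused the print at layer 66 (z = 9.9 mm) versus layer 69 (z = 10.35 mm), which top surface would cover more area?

Layer 66 (z = 9.9): the r=6.5 cylinder contributes a regular 24-gon of circumradius 6.5 (area = (24/2)·6.500²·sin(360°/24) = 131.22 mm²); the cube at (-4, 0) is not intersected at this z (z outside [10, 28.5]); Merging all regions: only the r=6.5 cylinder is present, so the union is just that shape — area = 131.22 mm²; the cube at (15, 14) does not reach this height (z outside [11, 22.5]); Taking the first minus the rest: none of the subtracted shapes is present at this height, so the result so far is unchanged — area = 131.22 mm². So its area = 131.22 mm². Layer 69 (z = 10.35): the r=6.5 cylinder contributes a regular 24-gon of circumradius 6.5 (area = (24/2)·6.500²·sin(360°/24) = 131.22 mm²); the 28×11 cube at (-4, 0) contributes its full rectangle (area 308.00 mm²); Merging all regions: the regions partially overlap — summed areas 439.22 mm² minus the doubly-counted overlap 56.89 mm² gives 382.33 mm² — area = 382.33 mm²; the cube at (15, 14) is not intersected at this z (z outside [11, 22.5]); After the difference (first − rest): none of the subtracted shapes is present at this height, so the result so far is unchanged — area = 382.33 mm². So its area = 382.33 mm². Layer 69 is larger (382.33 vs 131.22 mm²).

layer 69 (z = 10.35 mm)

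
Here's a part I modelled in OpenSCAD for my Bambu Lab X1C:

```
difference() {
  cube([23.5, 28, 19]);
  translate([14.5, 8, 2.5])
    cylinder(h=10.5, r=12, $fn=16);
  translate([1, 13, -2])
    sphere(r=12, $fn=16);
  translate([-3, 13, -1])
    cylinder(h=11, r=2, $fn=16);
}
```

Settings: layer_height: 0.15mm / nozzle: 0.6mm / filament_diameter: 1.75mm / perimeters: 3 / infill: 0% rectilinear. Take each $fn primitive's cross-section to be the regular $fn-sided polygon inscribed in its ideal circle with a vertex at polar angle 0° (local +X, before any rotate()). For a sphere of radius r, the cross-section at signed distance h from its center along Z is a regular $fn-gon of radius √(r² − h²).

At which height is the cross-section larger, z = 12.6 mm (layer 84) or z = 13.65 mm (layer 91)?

Layer 84 (z = 12.6): the cube (footprint 23.5×28) is included at this height (area 658.00 mm²); the r=12 cylinder at (14.5, 8) gives a regular 16-gon of circumradius 12 (constant along its height) (area = (16/2)·12.000²·sin(360°/16) = 440.85 mm²); the sphere at (1, 13) is not intersected at this z (|z−center|=14.600 > r=12); the cylinder at (-3, 13) is not intersected at this z (z outside [-1, 10]); Taking the first minus the rest: starting from the 23.5×28 cube (658.00 mm²), the r=12 cylinder at (14.5, 8) partially overlaps it — only the 364.37 mm² overlap (of its 440.85 mm²) is removed, clipping the outline — area = 293.63 mm². So its area = 293.63 mm². Layer 91 (z = 13.65): the cube is present — its section is the full 23.5×28 rectangle (area 658.00 mm²); the cylinder at (14.5, 8) does not reach this height (z outside [2.5, 13]); the sphere at (1, 13) is not intersected at this z (|z−center|=15.650 > r=12); the cylinder at (-3, 13) does not reach this height (z outside [-1, 10]); Taking the first minus the rest: none of the subtracted shapes is present at this height, so the 23.5×28 cube is unchanged — area = 658.00 mm². So its area = 658.00 mm². Layer 91 is larger (658.00 vs 293.63 mm²).

layer 91 (z = 13.65 mm)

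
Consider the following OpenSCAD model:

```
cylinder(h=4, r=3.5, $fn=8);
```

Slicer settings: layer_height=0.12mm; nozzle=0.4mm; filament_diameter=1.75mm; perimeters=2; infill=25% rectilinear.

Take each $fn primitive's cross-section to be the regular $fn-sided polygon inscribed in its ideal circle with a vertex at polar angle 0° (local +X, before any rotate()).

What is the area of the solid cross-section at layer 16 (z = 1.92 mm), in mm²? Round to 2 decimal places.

At z = 1.92 mm: the r=3.5 cylinder contributes a regular 8-gon of circumradius 3.5 (area = (8/2)·3.500²·sin(360°/8) = 34.65 mm²). Overall, the cross-section is a single solid region. Net area = 34.65 mm².

34.65 mm²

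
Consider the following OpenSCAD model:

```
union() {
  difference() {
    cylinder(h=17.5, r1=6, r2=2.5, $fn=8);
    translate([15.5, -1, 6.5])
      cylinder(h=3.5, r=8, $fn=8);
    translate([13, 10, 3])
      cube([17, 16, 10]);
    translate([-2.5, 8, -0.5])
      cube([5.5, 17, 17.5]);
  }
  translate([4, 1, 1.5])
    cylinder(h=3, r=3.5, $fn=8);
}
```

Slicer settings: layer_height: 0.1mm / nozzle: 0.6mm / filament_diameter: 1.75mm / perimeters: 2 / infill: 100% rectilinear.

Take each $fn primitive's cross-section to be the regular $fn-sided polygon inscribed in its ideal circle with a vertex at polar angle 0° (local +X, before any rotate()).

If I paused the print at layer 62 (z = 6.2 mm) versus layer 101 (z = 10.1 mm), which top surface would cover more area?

Layer 62 (z = 6.2): the cone: at t=0.354 of its height the radius interpolates to r₁+(r₂−r₁)t = 4.760, giving a regular 8-gon of that circumradius (area = (8/2)·4.760²·sin(360°/8) = 64.09 mm²); the cylinder at (15.5, -1) is absent (z outside [6.5, 10]); the cube at (13, 10) is present — its section is the full 17×16 rectangle (area 272.00 mm²); the cube at (-2.5, 8) (footprint 5.5×17) is included at this height (area 93.50 mm²); After the difference (first − rest): starting from the cone (64.09 mm²), the 17×16 cube at (13, 10) misses the remaining region (no effect); the 5.5×17 cube at (-2.5, 8) misses the remaining region (no effect) — area = 64.09 mm²; the cylinder at (4, 1) does not reach this height (z outside [1.5, 4.5]); Taking the union: only the result so far is present, so the union is just that shape — area = 64.09 mm². So its area = 64.09 mm². Layer 101 (z = 10.1): the cone: at t=0.577 of its height the radius interpolates to r₁+(r₂−r₁)t = 3.980, giving a regular 8-gon of that circumradius (area = (8/2)·3.980²·sin(360°/8) = 44.80 mm²); the cylinder at (15.5, -1) is absent (z outside [6.5, 10]); the cube at (13, 10) is present — its section is the full 17×16 rectangle (area 272.00 mm²); the cube at (-2.5, 8) (footprint 5.5×17) is included at this height (area 93.50 mm²); Subtracting the remaining from the first: starting from the cone (44.80 mm²), the 17×16 cube at (13, 10) misses the remaining region (no effect); the 5.5×17 cube at (-2.5, 8) misses the remaining region (no effect) — area = 44.80 mm²; the cylinder at (4, 1) is not intersected at this z (z outside [1.5, 4.5]); Combining (union): only the result so far is present, so the union is just that shape — area = 44.80 mm². So its area = 44.80 mm². Layer 62 is larger (64.09 vs 44.80 mm²).

layer 62 (z = 6.2 mm)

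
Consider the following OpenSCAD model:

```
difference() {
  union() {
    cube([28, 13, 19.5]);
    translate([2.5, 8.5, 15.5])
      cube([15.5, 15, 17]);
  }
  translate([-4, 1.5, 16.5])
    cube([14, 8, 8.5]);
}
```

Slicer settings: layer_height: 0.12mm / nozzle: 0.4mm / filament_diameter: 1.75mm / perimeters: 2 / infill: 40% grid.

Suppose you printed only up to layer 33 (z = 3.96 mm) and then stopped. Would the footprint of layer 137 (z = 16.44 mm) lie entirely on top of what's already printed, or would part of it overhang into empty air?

Compare the two slices. At z = 3.96: the cube is present — its section is the full 28×13 rectangle (area 364.00 mm²); the cube at (2.5, 8.5) does not reach this height (z outside [15.5, 32.5]); Merging all regions: only the 28×13 cube is present, so the union is just that shape — area = 364.00 mm²; the cube at (-4, 1.5) does not reach this height (z outside [16.5, 25]); Subtracting the remaining from the first: none of the subtracted shapes is present at this height, so that combined region is unchanged — area = 364.00 mm². At z = 16.44: the 28×13 cube contributes its full rectangle (area 364.00 mm²); the cube at (2.5, 8.5) (footprint 15.5×15) is included at this height (area 232.50 mm²); Taking the union: the regions partially overlap — summed areas 596.50 mm² minus the doubly-counted overlap 69.75 mm² gives 526.75 mm² — area = 526.75 mm²; the cube at (-4, 1.5) does not reach this height (z outside [16.5, 25]); Subtracting the remaining from the first: none of the subtracted shapes is present at this height, so the result so far is unchanged — area = 526.75 mm². Checking containment: at z = 16.44 the cross-section extends beyond the z = 3.96 cross-section by about 162.75 mm².

part overhangs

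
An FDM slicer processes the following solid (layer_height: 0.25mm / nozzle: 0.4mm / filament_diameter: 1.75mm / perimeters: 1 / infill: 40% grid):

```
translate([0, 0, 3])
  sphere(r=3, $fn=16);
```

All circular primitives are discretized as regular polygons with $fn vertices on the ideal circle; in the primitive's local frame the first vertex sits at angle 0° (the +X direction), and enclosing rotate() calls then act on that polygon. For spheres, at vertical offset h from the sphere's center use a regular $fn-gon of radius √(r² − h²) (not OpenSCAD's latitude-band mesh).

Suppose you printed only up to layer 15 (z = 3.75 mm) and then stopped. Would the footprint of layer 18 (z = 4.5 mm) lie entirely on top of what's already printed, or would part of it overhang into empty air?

Compare the two slices. At z = 3.75: the r=3 sphere slices to a regular 16-gon of circumradius 2.905 (√(r²−h²) with h=0.75 from center) (area = (16/2)·2.905²·sin(360°/16) = 25.83 mm²). At z = 4.5: the r=3 sphere contributes a regular 16-gon of circumradius √(3²−1.5²) = 2.598 (area = (16/2)·2.598²·sin(360°/16) = 20.66 mm²). Checking containment: the cross-section at z = 4.5 is a subset of the cross-section at z = 3.75.

entirely on top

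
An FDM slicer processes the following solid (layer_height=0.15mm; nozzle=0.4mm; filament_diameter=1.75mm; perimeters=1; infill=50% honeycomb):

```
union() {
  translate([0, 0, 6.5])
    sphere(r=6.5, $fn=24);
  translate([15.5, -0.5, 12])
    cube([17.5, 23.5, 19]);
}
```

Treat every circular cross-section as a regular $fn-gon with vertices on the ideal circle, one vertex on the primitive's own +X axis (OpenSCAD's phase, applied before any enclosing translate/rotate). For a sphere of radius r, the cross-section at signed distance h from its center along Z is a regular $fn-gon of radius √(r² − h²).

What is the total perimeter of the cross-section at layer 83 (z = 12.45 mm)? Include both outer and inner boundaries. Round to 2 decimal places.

98.39 mm

At z = 12.45 mm: the r=6.5 sphere contributes a regular 24-gon of circumradius √(6.5²−5.95²) = 2.617 (perimeter = 2·24·2.617·sin(180°/24) = 16.39 mm); the cube at (15.5, -0.5) is present — its section is the full 17.5×23.5 rectangle (perimeter 82.00 mm); Merging all regions: the 2 present regions are separate (no shared area or edge), so areas and boundary lengths simply add and each stays a separate island — boundary = 98.39 mm. Overall, the cross-section has 2 separate islands. Total boundary length (outer) = 98.39 mm.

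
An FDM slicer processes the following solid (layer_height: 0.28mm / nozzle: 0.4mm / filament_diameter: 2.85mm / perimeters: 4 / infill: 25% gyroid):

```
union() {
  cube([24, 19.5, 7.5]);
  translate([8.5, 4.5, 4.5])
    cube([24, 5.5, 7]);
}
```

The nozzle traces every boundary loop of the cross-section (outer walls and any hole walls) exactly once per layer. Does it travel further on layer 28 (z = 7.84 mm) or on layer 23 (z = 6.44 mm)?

layer 23 (z = 6.44 mm)

Layer 28 (z = 7.84): the cube is not intersected at this z (z outside [0, 7.5]); the cube at (8.5, 4.5) (footprint 24×5.5) is included at this height (perimeter 59.00 mm); Combining (union): only the 24×5.5 cube at (8.5, 4.5) is present, so the union is just that shape — boundary = 59.00 mm. So its perimeter = 59.00 mm. Layer 23 (z = 6.44): the cube (footprint 24×19.5) is included at this height (perimeter 87.00 mm); the cube at (8.5, 4.5) (footprint 24×5.5) is included at this height (perimeter 59.00 mm); Taking the union: the regions partially overlap (shared area 85.25 mm²), so the edge portions inside another operand are dropped and the merged outline is re-measured after clipping — boundary = 104.00 mm. So its perimeter = 104.00 mm. Layer 23 is larger (104.00 vs 59.00 mm).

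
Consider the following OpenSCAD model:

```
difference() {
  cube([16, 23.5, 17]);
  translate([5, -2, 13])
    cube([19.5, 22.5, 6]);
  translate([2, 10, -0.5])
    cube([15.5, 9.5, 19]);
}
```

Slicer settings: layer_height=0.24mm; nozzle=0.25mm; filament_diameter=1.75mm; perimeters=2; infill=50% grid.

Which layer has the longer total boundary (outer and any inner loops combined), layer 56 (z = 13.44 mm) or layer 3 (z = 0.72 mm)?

Layer 56 (z = 13.44): the cube (footprint 16×23.5) is included at this height (perimeter 79.00 mm); the cube at (5, -2) (footprint 19.5×22.5) is included at this height (perimeter 84.00 mm); the cube at (2, 10) (footprint 15.5×9.5) is included at this height (perimeter 50.00 mm); Taking the first minus the rest: starting from the 16×23.5 cube, the 19.5×22.5 cube at (5, -2) partially overlaps it — only the 225.50 mm² overlap (of its 438.75 mm²) is removed, clipping the outline; the 15.5×9.5 cube at (2, 10) partially overlaps it — only the 28.50 mm² overlap (of its 147.25 mm²) is removed, clipping the outline — boundary = 85.00 mm. So its perimeter = 85.00 mm. Layer 3 (z = 0.72): the cube (footprint 16×23.5) is included at this height (perimeter 79.00 mm); the cube at (5, -2) does not reach this height (z outside [13, 19]); the 15.5×9.5 cube at (2, 10) contributes its full rectangle (perimeter 50.00 mm); Taking the first minus the rest: starting from the 16×23.5 cube, the 15.5×9.5 cube at (2, 10) partially overlaps it — only the 133.00 mm² overlap (of its 147.25 mm²) is removed, clipping the outline — boundary = 107.00 mm. So its perimeter = 107.00 mm. Layer 3 is larger (107.00 vs 85.00 mm).

layer 3 (z = 0.72 mm)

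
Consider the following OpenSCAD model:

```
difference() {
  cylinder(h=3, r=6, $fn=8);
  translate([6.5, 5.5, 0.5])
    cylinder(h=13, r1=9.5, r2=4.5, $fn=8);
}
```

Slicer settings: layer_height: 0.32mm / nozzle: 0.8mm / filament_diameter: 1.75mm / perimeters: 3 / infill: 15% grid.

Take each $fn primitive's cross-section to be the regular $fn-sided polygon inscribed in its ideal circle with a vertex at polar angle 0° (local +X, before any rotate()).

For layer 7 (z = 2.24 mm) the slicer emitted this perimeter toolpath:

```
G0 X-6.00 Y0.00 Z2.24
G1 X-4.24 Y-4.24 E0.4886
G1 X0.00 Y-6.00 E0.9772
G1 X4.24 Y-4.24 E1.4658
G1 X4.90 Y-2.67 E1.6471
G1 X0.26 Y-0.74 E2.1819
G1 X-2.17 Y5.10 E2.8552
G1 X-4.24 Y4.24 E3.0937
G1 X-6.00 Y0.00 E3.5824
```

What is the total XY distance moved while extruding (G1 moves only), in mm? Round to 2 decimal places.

33.66 mm

Sum the Euclidean lengths of each G1 segment: total = 33.66 mm.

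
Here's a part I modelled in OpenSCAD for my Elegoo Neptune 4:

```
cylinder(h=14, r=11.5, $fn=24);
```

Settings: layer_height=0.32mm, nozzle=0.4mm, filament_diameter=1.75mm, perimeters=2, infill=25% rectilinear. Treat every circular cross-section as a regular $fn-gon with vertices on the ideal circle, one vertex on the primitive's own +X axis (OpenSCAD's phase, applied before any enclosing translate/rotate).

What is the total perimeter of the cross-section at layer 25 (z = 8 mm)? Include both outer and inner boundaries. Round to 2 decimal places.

At z = 8 mm: the r=11.5 cylinder contributes a regular 24-gon of circumradius 11.5 (perimeter = 2·24·11.500·sin(180°/24) = 72.05 mm). Overall, the cross-section is a single solid region. Total boundary length (outer) = 72.05 mm.

72.05 mm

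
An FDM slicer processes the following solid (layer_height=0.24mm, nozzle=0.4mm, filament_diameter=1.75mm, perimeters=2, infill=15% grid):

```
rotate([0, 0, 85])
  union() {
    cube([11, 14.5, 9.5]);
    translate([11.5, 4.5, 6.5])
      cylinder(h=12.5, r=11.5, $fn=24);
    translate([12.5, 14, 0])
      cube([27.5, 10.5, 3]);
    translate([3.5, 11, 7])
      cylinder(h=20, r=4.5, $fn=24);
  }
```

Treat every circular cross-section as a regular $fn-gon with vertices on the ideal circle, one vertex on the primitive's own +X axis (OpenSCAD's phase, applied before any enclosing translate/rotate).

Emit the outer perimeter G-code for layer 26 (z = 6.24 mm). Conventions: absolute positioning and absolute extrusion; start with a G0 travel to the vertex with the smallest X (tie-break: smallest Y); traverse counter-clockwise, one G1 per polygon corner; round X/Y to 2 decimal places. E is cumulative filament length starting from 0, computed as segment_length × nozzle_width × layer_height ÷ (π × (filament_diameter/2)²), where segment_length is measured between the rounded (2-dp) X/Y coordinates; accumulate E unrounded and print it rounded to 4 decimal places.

G0 X-14.44 Y1.26 Z6.24
G1 X0.00 Y0.00 E0.5785
G1 X0.96 Y10.96 E1.0176
G1 X-13.49 Y12.22 E1.5966
G1 X-14.44 Y1.26 E2.0356

At z = 6.24 mm: the 11×14.5 cube contributes its full rectangle; the cylinder at (11.5, 4.5) is not intersected at this z (z outside [6.5, 19]); the cube at (12.5, 14) is absent (z outside [0, 3]); the cylinder at (3.5, 11) is absent (z outside [7, 27]); Merging all regions: only the 11×14.5 cube is present, so the union is just that shape — 1 connected region; (whole slice rotated 85° about Z — lengths, areas and connectivity unchanged). The outline is a single polygon with 4 vertices. Extrusion per mm of travel: 0.4 × 0.24 / (π × 0.875²) = 0.039912. Accumulating E over each segment gives final E = 2.0356.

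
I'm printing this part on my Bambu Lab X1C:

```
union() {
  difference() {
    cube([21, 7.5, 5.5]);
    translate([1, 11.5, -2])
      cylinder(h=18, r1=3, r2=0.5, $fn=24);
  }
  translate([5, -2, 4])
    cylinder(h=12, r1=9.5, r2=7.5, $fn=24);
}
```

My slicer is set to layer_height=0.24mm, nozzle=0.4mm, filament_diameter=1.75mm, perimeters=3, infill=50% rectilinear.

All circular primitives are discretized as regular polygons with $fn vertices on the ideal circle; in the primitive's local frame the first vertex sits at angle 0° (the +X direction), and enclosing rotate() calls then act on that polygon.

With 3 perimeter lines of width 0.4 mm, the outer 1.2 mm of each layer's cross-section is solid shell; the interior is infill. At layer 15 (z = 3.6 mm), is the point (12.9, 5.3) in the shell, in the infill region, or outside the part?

At z = 3.6 mm: the 21×7.5 cube contributes its full rectangle; the cone at (1, 11.5) (r1=3→r2=0.5) has section circumradius 2.222 here — a regular 24-gon; After the difference (first − rest): starting from the 21×7.5 cube, the cone at (1, 11.5) misses the remaining region (no effect) — 1 connected region; the cone at (5, -2) is absent (z outside [4, 16]); Taking the union: only the result so far is present, so the union is just that shape — 1 connected region. Overall, the cross-section is a single solid region. The nearest boundary edge runs (0.00, 7.50)→(21.00, 7.50); distance from the point to it = 2.20 mm. The point is inside the cross-section and 2.20 mm from the nearest boundary — more than the 1.2 mm shell width (3 × 0.4), so it's in the infill interior.

infill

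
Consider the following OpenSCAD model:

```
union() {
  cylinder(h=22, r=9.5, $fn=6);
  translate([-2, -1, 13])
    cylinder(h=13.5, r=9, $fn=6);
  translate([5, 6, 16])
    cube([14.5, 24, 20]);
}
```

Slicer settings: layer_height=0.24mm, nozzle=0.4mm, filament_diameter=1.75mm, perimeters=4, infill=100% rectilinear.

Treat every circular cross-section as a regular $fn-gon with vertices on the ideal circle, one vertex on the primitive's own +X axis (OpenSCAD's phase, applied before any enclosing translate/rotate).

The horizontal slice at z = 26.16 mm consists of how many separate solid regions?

2

At z = 26.16 mm: the cylinder does not reach this height (z outside [0, 22]); the r=9 cylinder at (-2, -1) gives a regular 6-gon of circumradius 9 (constant along its height); the cube at (5, 6) (footprint 14.5×24) is included at this height; Combining (union): the 2 present regions are separate (no shared area or edge), so areas and boundary lengths simply add and each stays a separate island — 2 connected regions. The result has 2 disconnected regions.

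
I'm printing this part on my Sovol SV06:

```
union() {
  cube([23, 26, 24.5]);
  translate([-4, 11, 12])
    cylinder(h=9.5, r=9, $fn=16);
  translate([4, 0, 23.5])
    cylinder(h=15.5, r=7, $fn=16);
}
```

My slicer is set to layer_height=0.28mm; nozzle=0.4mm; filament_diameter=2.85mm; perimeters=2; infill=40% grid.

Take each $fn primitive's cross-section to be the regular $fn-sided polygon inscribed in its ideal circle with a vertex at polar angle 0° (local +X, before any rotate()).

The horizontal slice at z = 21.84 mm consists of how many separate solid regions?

1

At z = 21.84 mm: the cube is present — its section is the full 23×26 rectangle; the cylinder at (-4, 11) is absent (z outside [12, 21.5]); the cylinder at (4, 0) is not intersected at this z (z outside [23.5, 39]); Merging all regions: only the 23×26 cube is present, so the union is just that shape — 1 connected region. The result has 1 disconnected region.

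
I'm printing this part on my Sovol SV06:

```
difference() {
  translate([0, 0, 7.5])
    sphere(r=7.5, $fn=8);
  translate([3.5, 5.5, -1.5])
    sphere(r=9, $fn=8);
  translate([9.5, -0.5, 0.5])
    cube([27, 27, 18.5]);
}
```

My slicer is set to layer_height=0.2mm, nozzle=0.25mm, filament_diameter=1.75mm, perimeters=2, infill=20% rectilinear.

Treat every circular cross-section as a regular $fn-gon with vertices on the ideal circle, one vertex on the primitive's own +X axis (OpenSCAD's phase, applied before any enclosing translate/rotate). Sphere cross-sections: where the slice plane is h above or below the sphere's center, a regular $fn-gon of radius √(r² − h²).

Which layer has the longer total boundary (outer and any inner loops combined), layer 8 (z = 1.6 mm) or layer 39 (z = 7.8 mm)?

layer 39 (z = 7.8 mm)

Layer 8 (z = 1.6): the sphere: section is a regular 8-gon, circumradius = √(r²−h²) = √(7.5²−5.9²) = 4.630 (perimeter = 2·8·4.630·sin(180°/8) = 28.35 mm); the sphere at (3.5, 5.5): section is a regular 8-gon, circumradius = √(r²−h²) = √(9²−3.1²) = 8.449 (perimeter = 2·8·8.449·sin(180°/8) = 51.73 mm); the cube at (9.5, -0.5) is present — its section is the full 27×27 rectangle (perimeter 108.00 mm); Taking the first minus the rest: starting from the r=7.5 sphere, the r=9 sphere at (3.5, 5.5) partially overlaps it — only the 39.81 mm² overlap (of its 201.92 mm²) is removed, clipping the outline; the 27×27 cube at (9.5, -0.5) misses the remaining region (no effect) — boundary = 23.03 mm. So its perimeter = 23.03 mm. Layer 39 (z = 7.8): the r=7.5 sphere slices to a regular 8-gon of circumradius 7.494 (√(r²−h²) with h=0.3 from center) (perimeter = 2·8·7.494·sin(180°/8) = 45.89 mm); the sphere at (3.5, 5.5) is not intersected at this z (|z−center|=9.300 > r=9); the cube at (9.5, -0.5) (footprint 27×27) is included at this height (perimeter 108.00 mm); Taking the first minus the rest: starting from the r=7.5 sphere, the 27×27 cube at (9.5, -0.5) misses the remaining region (no effect) — boundary = 45.89 mm. So its perimeter = 45.89 mm. Layer 39 is larger (45.89 vs 23.03 mm).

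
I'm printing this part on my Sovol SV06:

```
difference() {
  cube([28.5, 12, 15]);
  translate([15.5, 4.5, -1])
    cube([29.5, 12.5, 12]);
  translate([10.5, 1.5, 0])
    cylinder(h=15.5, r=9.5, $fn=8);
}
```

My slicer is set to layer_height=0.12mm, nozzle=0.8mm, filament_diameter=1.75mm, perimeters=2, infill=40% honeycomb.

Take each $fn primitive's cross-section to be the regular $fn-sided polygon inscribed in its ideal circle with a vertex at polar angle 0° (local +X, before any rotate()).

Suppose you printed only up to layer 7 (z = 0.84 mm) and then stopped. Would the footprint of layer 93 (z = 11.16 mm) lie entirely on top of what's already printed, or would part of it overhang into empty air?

part overhangs

Compare the two slices. At z = 0.84: the 28.5×12 cube contributes its full rectangle (area 342.00 mm²); the cube at (15.5, 4.5) is present — its section is the full 29.5×12.5 rectangle (area 368.75 mm²); the r=9.5 cylinder at (10.5, 1.5) gives a regular 8-gon of circumradius 9.5 (constant along its height) (area = (8/2)·9.500²·sin(360°/8) = 255.27 mm²); Taking the first minus the rest: starting from the 28.5×12 cube (342.00 mm²), the 29.5×12.5 cube at (15.5, 4.5) partially overlaps it — only the 97.50 mm² overlap (of its 368.75 mm²) is removed, clipping the outline; the r=9.5 cylinder at (10.5, 1.5) partially overlaps it — only the 145.34 mm² overlap (of its 255.27 mm²) is removed, clipping the outline — area = 99.16 mm². At z = 11.16: the cube (footprint 28.5×12) is included at this height (area 342.00 mm²); the cube at (15.5, 4.5) does not reach this height (z outside [-1, 11]); the r=9.5 cylinder at (10.5, 1.5) gives a regular 8-gon of circumradius 9.5 (constant along its height) (area = (8/2)·9.500²·sin(360°/8) = 255.27 mm²); After the difference (first − rest): starting from the 28.5×12 cube (342.00 mm²), the r=9.5 cylinder at (10.5, 1.5) partially overlaps it — only the 155.20 mm² overlap (of its 255.27 mm²) is removed, clipping the outline — area = 186.80 mm². Checking containment: at z = 11.16 the cross-section extends beyond the z = 0.84 cross-section by about 87.64 mm².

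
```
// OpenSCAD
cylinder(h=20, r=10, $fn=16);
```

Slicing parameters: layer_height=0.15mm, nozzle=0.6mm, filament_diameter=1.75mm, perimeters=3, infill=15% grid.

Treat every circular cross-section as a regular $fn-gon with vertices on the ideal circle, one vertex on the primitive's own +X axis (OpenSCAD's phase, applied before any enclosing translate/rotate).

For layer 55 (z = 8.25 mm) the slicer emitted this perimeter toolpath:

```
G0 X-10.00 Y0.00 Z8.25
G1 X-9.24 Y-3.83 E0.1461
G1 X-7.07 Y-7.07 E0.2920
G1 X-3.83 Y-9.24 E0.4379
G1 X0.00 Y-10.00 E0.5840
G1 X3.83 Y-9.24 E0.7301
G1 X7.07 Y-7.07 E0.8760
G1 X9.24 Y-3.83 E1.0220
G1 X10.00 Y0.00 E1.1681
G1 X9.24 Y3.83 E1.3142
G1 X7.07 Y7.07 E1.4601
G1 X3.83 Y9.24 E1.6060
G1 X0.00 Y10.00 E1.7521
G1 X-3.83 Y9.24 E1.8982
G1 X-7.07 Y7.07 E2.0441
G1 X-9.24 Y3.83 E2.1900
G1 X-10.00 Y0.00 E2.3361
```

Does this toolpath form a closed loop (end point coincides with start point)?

Start point (G0): (-10.00, 0.00). End point (last G1): the path returns to the start — closed.

yes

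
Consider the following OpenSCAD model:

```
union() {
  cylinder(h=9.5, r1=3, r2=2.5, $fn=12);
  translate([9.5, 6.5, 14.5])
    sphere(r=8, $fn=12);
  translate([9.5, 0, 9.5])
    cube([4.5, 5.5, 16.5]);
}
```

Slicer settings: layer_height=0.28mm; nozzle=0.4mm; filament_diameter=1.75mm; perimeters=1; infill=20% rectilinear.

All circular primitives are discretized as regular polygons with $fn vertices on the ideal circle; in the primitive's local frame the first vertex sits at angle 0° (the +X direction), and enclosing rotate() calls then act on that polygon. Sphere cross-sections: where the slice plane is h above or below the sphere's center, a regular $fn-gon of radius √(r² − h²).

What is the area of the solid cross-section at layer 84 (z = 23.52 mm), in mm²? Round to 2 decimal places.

At z = 23.52 mm: the cone is not intersected at this z (z outside [0, 9.5]); the sphere at (9.5, 6.5) is not intersected at this z (|z−center|=9.020 > r=8); the 4.5×5.5 cube at (9.5, 0) contributes its full rectangle (area 24.75 mm²); Combining (union): only the 4.5×5.5 cube at (9.5, 0) is present, so the union is just that shape — area = 24.75 mm². Overall, the cross-section is a single solid region. Net area = 24.75 mm².

24.75 mm²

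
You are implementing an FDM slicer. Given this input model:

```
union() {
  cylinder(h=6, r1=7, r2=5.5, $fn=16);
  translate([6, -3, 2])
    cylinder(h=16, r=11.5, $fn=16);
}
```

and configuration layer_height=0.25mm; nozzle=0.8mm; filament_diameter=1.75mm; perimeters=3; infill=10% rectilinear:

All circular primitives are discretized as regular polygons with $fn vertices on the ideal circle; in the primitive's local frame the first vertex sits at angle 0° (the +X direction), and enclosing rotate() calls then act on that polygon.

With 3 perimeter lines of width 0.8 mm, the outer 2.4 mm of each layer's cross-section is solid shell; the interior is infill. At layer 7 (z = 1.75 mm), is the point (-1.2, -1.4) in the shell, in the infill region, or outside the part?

At z = 1.75 mm: the cone contributes a regular 16-gon of circumradius 6.562 (interpolated between r1=7 and r2=5.5 at t=0.292); the cylinder at (6, -3) is absent (z outside [2, 18]); Combining (union): only the cone is present, so the union is just that shape — 1 connected region. Overall, the cross-section is a single solid region. The nearest boundary edge runs (-4.64, -4.64)→(-2.51, -6.06); distance from the point to it = 4.61 mm. The point is inside the cross-section and 4.61 mm from the nearest boundary — more than the 2.4 mm shell width (3 × 0.8), so it's in the infill interior.

infill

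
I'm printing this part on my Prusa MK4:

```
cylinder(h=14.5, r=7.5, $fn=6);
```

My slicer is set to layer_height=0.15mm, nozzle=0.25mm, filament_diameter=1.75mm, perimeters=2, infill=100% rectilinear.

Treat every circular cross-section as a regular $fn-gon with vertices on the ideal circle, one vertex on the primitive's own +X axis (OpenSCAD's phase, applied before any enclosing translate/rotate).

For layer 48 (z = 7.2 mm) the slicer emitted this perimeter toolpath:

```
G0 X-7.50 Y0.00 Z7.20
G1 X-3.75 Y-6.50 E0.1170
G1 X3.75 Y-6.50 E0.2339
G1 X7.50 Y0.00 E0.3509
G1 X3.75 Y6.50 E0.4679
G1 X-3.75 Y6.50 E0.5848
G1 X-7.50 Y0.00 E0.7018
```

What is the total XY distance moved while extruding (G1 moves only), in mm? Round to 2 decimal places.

Sum the Euclidean lengths of each G1 segment: total = 45.02 mm.

45.02 mm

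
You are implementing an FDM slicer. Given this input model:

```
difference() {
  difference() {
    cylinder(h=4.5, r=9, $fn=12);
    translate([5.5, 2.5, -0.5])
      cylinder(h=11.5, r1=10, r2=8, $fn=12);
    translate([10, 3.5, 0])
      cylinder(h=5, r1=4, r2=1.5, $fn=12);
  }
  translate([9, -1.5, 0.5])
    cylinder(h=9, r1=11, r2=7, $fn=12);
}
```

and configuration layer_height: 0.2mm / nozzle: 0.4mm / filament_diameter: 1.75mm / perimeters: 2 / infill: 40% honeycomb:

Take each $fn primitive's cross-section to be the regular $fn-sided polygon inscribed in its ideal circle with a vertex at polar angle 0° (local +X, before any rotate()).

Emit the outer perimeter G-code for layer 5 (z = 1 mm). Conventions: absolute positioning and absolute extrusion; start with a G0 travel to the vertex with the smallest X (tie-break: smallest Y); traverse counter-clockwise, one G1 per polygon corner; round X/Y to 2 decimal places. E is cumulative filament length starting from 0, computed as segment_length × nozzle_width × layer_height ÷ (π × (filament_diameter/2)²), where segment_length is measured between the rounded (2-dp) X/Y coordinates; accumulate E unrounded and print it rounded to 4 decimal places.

At z = 1 mm: the cylinder: section is a regular 12-gon, circumradius r=9; the cone at (5.5, 2.5): at t=0.130 of its height the radius interpolates to r₁+(r₂−r₁)t = 9.739, giving a regular 12-gon of that circumradius; the cone at (10, 3.5) (r1=4→r2=1.5) has section circumradius 3.500 here — a regular 12-gon; After the difference (first − rest): starting from the r=9 cylinder, the cone at (5.5, 2.5) partially overlaps it — only the 154.34 mm² overlap (of its 284.55 mm²) is removed, clipping the outline; the cone at (10, 3.5) misses the remaining region (no effect) — 1 connected region; the cone at (9, -1.5) (r1=11→r2=7) has section circumradius 10.778 here — a regular 12-gon; After the difference (first − rest): starting from the result so far, the cone at (9, -1.5) partially overlaps it — only the 9.61 mm² overlap (of its 348.48 mm²) is removed, clipping the outline — 1 connected region. The outline is a single polygon with 13 vertices. Extrusion per mm of travel: 0.4 × 0.2 / (π × 0.875²) = 0.033260. Accumulating E over each segment gives final E = 1.5667.

G0 X-9.00 Y0.00 Z1.00
G1 X-7.79 Y-4.50 E0.1550
G1 X-4.50 Y-7.79 E0.3097
G1 X0.00 Y-9.00 E0.4647
G1 X1.40 Y-8.62 E0.5130
G1 X-0.33 Y-6.89 E0.5943
G1 X-1.04 Y-4.27 E0.6846
G1 X-2.93 Y-2.37 E0.7738
G1 X-4.24 Y2.50 E0.9415
G1 X-2.93 Y7.37 E1.1092
G1 X-1.78 Y8.52 E1.1633
G1 X-4.50 Y7.79 E1.2570
G1 X-7.79 Y4.50 E1.4118
G1 X-9.00 Y0.00 E1.5667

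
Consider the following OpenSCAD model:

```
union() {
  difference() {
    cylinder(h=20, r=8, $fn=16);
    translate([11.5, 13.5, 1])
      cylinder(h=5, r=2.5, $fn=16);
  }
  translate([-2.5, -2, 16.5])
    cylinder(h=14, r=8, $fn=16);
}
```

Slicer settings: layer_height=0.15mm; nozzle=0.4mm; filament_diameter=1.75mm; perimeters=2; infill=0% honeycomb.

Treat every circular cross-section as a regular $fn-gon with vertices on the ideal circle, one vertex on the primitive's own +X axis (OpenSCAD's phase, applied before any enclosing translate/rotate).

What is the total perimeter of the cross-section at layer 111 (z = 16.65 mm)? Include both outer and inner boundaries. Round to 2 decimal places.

At z = 16.65 mm: the cylinder: section is a regular 16-gon, circumradius r=8 (perimeter = 2·16·8.000·sin(180°/16) = 49.94 mm); the cylinder at (11.5, 13.5) is not intersected at this z (z outside [1, 6]); Subtracting the remaining from the first: none of the subtracted shapes is present at this height, so the r=8 cylinder is unchanged — boundary = 49.94 mm; the r=8 cylinder at (-2.5, -2) contributes a regular 16-gon of circumradius 8 (perimeter = 2·16·8.000·sin(180°/16) = 49.94 mm); Combining (union): the regions partially overlap (shared area 145.72 mm²), so the edge portions inside another operand are dropped and the merged outline is re-measured after clipping — boundary = 56.43 mm. Overall, the cross-section is a single solid region. Total boundary length (outer) = 56.43 mm.

56.43 mm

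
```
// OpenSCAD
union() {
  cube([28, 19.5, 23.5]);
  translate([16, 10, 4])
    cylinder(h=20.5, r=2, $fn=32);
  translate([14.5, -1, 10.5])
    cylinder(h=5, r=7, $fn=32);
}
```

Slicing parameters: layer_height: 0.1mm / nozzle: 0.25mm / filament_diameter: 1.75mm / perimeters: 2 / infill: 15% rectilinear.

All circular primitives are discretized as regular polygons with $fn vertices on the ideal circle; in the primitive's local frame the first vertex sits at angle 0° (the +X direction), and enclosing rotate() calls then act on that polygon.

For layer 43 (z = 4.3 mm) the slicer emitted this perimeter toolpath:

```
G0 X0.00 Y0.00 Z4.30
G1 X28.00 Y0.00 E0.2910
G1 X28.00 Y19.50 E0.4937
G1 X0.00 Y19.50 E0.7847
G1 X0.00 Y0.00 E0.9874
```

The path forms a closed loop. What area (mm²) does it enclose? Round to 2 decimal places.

Apply the shoelace formula to the sequence of (X, Y) vertices; enclosed area = 546.00 mm².

546.00 mm²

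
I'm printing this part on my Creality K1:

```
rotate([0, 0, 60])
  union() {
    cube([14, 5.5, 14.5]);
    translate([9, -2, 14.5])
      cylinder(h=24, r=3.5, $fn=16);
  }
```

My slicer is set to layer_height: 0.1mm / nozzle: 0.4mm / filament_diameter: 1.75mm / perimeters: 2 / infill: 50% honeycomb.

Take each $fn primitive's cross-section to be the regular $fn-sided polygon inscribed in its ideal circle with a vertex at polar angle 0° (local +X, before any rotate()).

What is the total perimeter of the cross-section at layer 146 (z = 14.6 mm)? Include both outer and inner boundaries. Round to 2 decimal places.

21.85 mm

At z = 14.6 mm: the cube does not reach this height (z outside [0, 14.5]); the r=3.5 cylinder at (9, -2) gives a regular 16-gon of circumradius 3.5 (constant along its height) (perimeter = 2·16·3.500·sin(180°/16) = 21.85 mm); Merging all regions: only the r=3.5 cylinder at (9, -2) is present, so the union is just that shape — boundary = 21.85 mm; (rotated 60° about Z; rotation is an isometry so areas/perimeters/island counts are preserved). Overall, the cross-section is a single solid region. Total boundary length (outer) = 21.85 mm.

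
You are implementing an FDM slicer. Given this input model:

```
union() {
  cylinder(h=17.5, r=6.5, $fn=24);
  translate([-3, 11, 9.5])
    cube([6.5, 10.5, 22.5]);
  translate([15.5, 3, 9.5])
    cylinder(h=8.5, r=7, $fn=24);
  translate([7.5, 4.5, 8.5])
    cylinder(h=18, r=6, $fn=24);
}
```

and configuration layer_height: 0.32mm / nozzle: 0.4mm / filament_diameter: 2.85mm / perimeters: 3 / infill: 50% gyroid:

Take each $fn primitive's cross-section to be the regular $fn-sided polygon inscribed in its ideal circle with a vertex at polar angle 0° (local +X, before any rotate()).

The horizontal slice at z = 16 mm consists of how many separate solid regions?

2

At z = 16 mm: the cylinder: section is a regular 24-gon, circumradius r=6.5; the cube at (-3, 11) is present — its section is the full 6.5×10.5 rectangle; the cylinder at (15.5, 3): section is a regular 24-gon, circumradius r=7; the r=6 cylinder at (7.5, 4.5) gives a regular 24-gon of circumradius 6 (constant along its height); Taking the union: the regions partially overlap (shared area 55.67 mm²), so overlapping operands fuse into one piece — 2 connected regions. The result has 2 disconnected regions.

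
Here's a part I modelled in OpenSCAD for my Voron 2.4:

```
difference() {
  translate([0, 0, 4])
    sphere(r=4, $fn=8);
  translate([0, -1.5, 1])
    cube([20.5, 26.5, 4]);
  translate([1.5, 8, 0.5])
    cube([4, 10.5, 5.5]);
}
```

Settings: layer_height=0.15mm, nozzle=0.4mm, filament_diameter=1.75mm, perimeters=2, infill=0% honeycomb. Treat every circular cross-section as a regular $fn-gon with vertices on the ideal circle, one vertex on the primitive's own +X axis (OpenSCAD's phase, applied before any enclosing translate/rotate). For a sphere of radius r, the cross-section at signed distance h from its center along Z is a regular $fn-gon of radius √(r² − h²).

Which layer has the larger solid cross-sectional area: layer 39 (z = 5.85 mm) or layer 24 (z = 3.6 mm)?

layer 39 (z = 5.85 mm)

Layer 39 (z = 5.85): the r=4 sphere contributes a regular 8-gon of circumradius √(4²−1.85²) = 3.546 (area = (8/2)·3.546²·sin(360°/8) = 35.57 mm²); the cube at (0, -1.5) is not intersected at this z (z outside [1, 5]); the 4×10.5 cube at (1.5, 8) contributes its full rectangle (area 42.00 mm²); After the difference (first − rest): starting from the r=4 sphere (35.57 mm²), the 4×10.5 cube at (1.5, 8) misses the remaining region (no effect) — area = 35.57 mm². So its area = 35.57 mm². Layer 24 (z = 3.6): the sphere: section is a regular 8-gon, circumradius = √(r²−h²) = √(4²−0.4²) = 3.980 (area = (8/2)·3.980²·sin(360°/8) = 44.80 mm²); the cube at (0, -1.5) is present — its section is the full 20.5×26.5 rectangle (area 543.25 mm²); the cube at (1.5, 8) (footprint 4×10.5) is included at this height (area 42.00 mm²); Taking the first minus the rest: starting from the r=4 sphere (44.80 mm²), the 20.5×26.5 cube at (0, -1.5) partially overlaps it — only the 16.70 mm² overlap (of its 543.25 mm²) is removed, clipping the outline; the 4×10.5 cube at (1.5, 8) misses the remaining region (no effect) — area = 28.10 mm². So its area = 28.10 mm². Layer 39 is larger (35.57 vs 28.10 mm²).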